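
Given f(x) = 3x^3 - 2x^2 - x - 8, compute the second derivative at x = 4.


First derivative:
f'(x) = 9x^2 - 4x - 1
Second derivative:
f''(x) = 18x - 4
Substitute x = 4:
f''(4) = 18 * 4 - 4
= 72 - 4
= 68

68


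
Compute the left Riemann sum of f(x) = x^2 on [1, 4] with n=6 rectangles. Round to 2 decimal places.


Left Riemann sum uses left endpoints of each subinterval.
Interval: [1, 4], n = 6
dx = (4 - 1) / 6 = 1/2
Left endpoints: [1, 3/2, 2, 5/2, 3, 7/2]
f values: [1, 9/4, 4, 25/4, 9, 49/4]
Sum = dx * (sum of f values)
= 1/2 * 139/4
= 139/8 ≈ 17.38

17.38


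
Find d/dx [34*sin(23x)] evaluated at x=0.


Apply the chain rule to differentiate 34*sin(23x):
d/dx [34*sin(23x)]
= 34 * cos(23x) * d/dx(23x)
= 34 * 23 * cos(23x)
= 782 * cos(23x)
Evaluate at x = 0:
= 782 * cos(0)
= 782 * 1
= 782

782


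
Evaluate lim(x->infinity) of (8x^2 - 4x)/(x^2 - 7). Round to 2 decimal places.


For limits at infinity with equal-degree polynomials,
we compare leading coefficients.
Numerator leading term: 8x^2
Denominator leading term: x^2
Divide both by x^2:
lim = (8 - 4/x) / (1 - 7/x^2)
As x -> infinity, the 1/x and 1/x^2 terms vanish:
= 8/1 = 8 = 8.00

8.00


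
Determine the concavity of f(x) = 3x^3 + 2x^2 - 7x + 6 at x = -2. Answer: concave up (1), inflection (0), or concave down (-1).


Concavity is determined by the sign of f''(x).
f(x) = 3x^3 + 2x^2 - 7x + 6
f'(x) = 9x^2 + 4x - 7
f''(x) = 18x + 4
f''(-2) = 18 * (-2) + 4
= -36 + 4
= -32
Since f''(-2) < 0, the function is concave down (-1)

-1


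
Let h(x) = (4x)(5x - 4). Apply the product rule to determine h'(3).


Let u(x) = 4x and v(x) = 5x - 4
u'(x) = 4
v'(x) = 5
Product rule: h'(x) = u'(x)*v(x) + u(x)*v'(x)
= 4 * (5x - 4) + (4x) * 5
At x = 3:
u(3) = 4 * 3 + 0 = 12
v(3) = 5 * 3 - 4 = 11
h'(3) = 4 * 11 + 12 * 5
= 44 + 60
= 104

104


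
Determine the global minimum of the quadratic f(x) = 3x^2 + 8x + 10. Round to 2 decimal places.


For a quadratic f(x) = ax^2 + bx + c with a > 0, the minimum is at the vertex.
Vertex x-coordinate: x = -b/(2a)
x = -(8) / (2 * 3)
x = -8/6 = -4/3
Substitute back to find the minimum value:
f(-4/3) = 3 * (-4/3)^2 + 8 * (-4/3) + 10
= 16/3 - 32/3 + 10
= 14/3 ≈ 4.67

4.67


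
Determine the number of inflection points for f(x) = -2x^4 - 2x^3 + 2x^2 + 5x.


Inflection points occur where f''(x) = 0 and concavity changes.
f(x) = -2x^4 - 2x^3 + 2x^2 + 5x
f'(x) = -8x^3 - 6x^2 + 4x + 5
f''(x) = -24x^2 - 12x + 4
This is a quadratic in x. Use the discriminant to count real roots.
Discriminant = (-12)^2 - 4 * (-24) * 4
= 144 - (-384)
= 528
Since discriminant > 0, f''(x) = 0 has 2 distinct real solutions.
A quadratic with two distinct real roots changes sign at each root, so concavity changes at both.
Number of inflection points: 2

2


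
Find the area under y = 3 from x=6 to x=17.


The area under a constant function y = 3 is a rectangle.
Width = 17 - 6 = 11
Height = 3
Area = width * height
= 11 * 3
= 33

33


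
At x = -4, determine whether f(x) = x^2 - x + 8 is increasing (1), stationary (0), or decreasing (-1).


Compute f'(x) to determine behavior:
f'(x) = 2x - 1
f'(-4) = 2 * (-4) - 1
= -8 - 1
= -9
Since f'(-4) < 0, the function is decreasing (-1)

-1


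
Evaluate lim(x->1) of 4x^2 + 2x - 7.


Since polynomials are continuous, we use direct substitution.
lim(x->1) of 4x^2 + 2x - 7
= 4 * 1^2 + 2 * 1 - 7
= 4 + 2 - 7
= -1

-1


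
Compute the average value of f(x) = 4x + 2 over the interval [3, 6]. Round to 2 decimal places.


Average value = 1/(b-a) * integral from a to b of f(x) dx
First compute the integral of 4x + 2:
F(x) = 2x^2 + 2x
F(6) = 2 * 36 + 2 * 6 = 84
F(3) = 2 * 9 + 2 * 3 = 24
Integral = 84 - 24 = 60
Average = 60 / (6 - 3) = 60 / 3
= 20 = 20.00

20.00


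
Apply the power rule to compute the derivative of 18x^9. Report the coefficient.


We apply the power rule: d/dx [ax^n] = a*n * x^(n-1)
d/dx [18x^9]
= 18 * 9 * x^(9-1)
= 162x^8
The coefficient is 162

162


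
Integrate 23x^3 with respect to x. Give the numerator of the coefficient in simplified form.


Apply the power rule for integration:
integral of ax^n dx = a/(n+1) * x^(n+1) + C
integral of 23x^3 dx
= 23/4 * x^4 + C
The coefficient in lowest terms is 23/4, and its numerator is 23

23


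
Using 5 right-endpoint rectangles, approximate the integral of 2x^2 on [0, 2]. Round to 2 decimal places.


Right Riemann sum uses right endpoints of each subinterval.
Interval: [0, 2], n = 5
dx = (2 - 0) / 5 = 2/5
Right endpoints: [2/5, 4/5, 6/5, 8/5, 2]
f values: [8/25, 32/25, 72/25, 128/25, 8]
Sum = dx * (sum of f values)
= 2/5 * 88/5
= 176/25 = 7.04

7.04


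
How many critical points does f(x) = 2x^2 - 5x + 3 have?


Find where f'(x) = 0:
f'(x) = 4x - 5
Set f'(x) = 0:
4x - 5 = 0
x = 5 / 4 = 5/4
This is a linear equation in x, so there is exactly one solution.
Number of critical points: 1

1


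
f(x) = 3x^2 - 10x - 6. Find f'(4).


Differentiate term by term using power and sum rules:
f(x) = 3x^2 - 10x - 6
f'(x) = 6x - 10
Substitute x = 4:
f'(4) = 6 * 4 - 10
= 24 - 10
= 14

14


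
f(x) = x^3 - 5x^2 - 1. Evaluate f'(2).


Differentiate f(x) = x^3 - 5x^2 - 1 term by term:
f'(x) = 3x^2 - 10x
Substitute x = 2:
f'(2) = 3 * 2^2 - 10 * 2 + 0
= 12 - 20 + 0
= -8

-8


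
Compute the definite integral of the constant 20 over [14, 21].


The integral of a constant k over [a, b] equals k * (b - a).
integral from 14 to 21 of 20 dx
= 20 * (21 - 14)
= 20 * 7
= 140

140


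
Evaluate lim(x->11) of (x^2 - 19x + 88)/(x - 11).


Direct substitution gives 0/0, so we factor the numerator.
Factor: (x^2 - 19x + 88) = (x - 11)(x - 8)
Cancel the common factor (x - 11):
(x^2 - 19x + 88)/(x - 11) = (x - 8)
Now substitute x = 11:
= (11) - (8) = 3

3


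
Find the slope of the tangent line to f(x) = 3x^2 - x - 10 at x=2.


The slope of the tangent line equals f'(x) at the point.
f(x) = 3x^2 - x - 10
f'(x) = 6x - 1
At x = 2:
f'(2) = 6 * 2 - 1
= 12 - 1
= 11

11


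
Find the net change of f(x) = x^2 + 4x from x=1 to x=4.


Net change = f(b) - f(a)
f(x) = x^2 + 4x
Compute f(4):
f(4) = 1 * 4^2 + 4 * 4 + 0
= 16 + 16 + 0
= 32
Compute f(1):
f(1) = 1 * 1^2 + 4 * 1 + 0
= 1 + 4 + 0
= 5
Net change = 32 - 5 = 27

27


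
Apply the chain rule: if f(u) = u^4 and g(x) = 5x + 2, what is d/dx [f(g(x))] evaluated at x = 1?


Using the chain rule: (f(g(x)))' = f'(g(x)) * g'(x)
First, find g(1):
g(1) = 5 * 1 + 2 = 7
Next, f'(u) = 4u^3
And g'(x) = 5
So f'(g(1)) * g'(1)
= 4 * 7^3 * 5
= 4 * 343 * 5
= 6860

6860


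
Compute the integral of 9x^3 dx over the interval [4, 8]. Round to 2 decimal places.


Find the antiderivative of 9x^3:
F(x) = 9/4 * x^4
Apply the Fundamental Theorem of Calculus:
F(8) - F(4)
= 9/4 * 8^4 - 9/4 * 4^4
= 9/4 * (4096 - 256)
= 9/4 * 3840
= 8640 = 8640.00

8640.00


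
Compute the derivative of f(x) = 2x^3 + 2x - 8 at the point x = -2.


Differentiate f(x) = 2x^3 + 2x - 8 term by term:
f'(x) = 6x^2 + 2
Substitute x = -2:
f'(-2) = 6 * (-2)^2 + 0 * (-2) + 2
= 24 + 0 + 2
= 26

26


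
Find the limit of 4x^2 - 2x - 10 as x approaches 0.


Since polynomials are continuous, we use direct substitution.
lim(x->0) of 4x^2 - 2x - 10
= 4 * 0^2 - 2 * 0 - 10
= 0 + 0 - 10
= -10

-10


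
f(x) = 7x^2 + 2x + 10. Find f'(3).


Differentiate term by term using power and sum rules:
f(x) = 7x^2 + 2x + 10
f'(x) = 14x + 2
Substitute x = 3:
f'(3) = 14 * 3 + 2
= 42 + 2
= 44

44


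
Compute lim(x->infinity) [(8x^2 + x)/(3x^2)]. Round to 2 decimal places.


For limits at infinity with equal-degree polynomials,
we compare leading coefficients.
Numerator leading term: 8x^2
Denominator leading term: 3x^2
Divide both by x^2:
lim = (8 + 1/x) / (3)
As x -> infinity, the 1/x and 1/x^2 terms vanish:
= 8/3 ≈ 2.67

2.67


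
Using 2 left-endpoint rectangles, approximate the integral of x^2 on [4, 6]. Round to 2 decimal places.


Left Riemann sum uses left endpoints of each subinterval.
Interval: [4, 6], n = 2
dx = (6 - 4) / 2 = 1
Left endpoints: [4, 5]
f values: [16, 25]
Sum = dx * (sum of f values)
= 1 * 41
= 41 = 41.00

41.00


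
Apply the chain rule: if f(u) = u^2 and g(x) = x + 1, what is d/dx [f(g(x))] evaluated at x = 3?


Using the chain rule: (f(g(x)))' = f'(g(x)) * g'(x)
First, find g(3):
g(3) = 1 * 3 + 1 = 4
Next, f'(u) = 2u
And g'(x) = 1
So f'(g(3)) * g'(3)
= 2 * 4 * 1
= 8

8


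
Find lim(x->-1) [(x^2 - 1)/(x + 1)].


Direct substitution gives 0/0, so we factor the numerator.
Factor: (x^2 - 1) = (x + 1)(x - 1)
Cancel the common factor (x + 1):
(x^2 - 1)/(x + 1) = (x - 1)
Now substitute x = -1:
= (-1) - (1) = -2

-2


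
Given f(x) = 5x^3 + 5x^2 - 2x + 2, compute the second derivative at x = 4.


First derivative:
f'(x) = 15x^2 + 10x - 2
Second derivative:
f''(x) = 30x + 10
Substitute x = 4:
f''(4) = 30 * 4 + 10
= 120 + 10
= 130

130


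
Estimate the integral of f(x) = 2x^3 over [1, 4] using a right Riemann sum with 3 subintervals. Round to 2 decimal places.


Right Riemann sum uses right endpoints of each subinterval.
Interval: [1, 4], n = 3
dx = (4 - 1) / 3 = 1
Right endpoints: [2, 3, 4]
f values: [16, 54, 128]
Sum = dx * (sum of f values)
= 1 * 198
= 198 = 198.00

198.00


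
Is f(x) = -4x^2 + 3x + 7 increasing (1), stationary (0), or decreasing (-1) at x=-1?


Compute f'(x) to determine behavior:
f'(x) = -8x + 3
f'(-1) = -8 * (-1) + 3
= 8 + 3
= 11
Since f'(-1) > 0, the function is increasing (1)

1


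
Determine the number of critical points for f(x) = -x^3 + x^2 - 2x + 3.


Find where f'(x) = 0:
f(x) = -x^3 + x^2 - 2x + 3
f'(x) = -3x^2 + 2x - 2
This is a quadratic in x. Use the discriminant to count real roots.
Discriminant = (2)^2 - 4 * (-3) * (-2)
= 4 - 24
= -20
Since discriminant < 0, f'(x) = 0 has no real solutions.
Number of critical points: 0

0


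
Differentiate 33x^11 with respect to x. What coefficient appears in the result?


We apply the power rule: d/dx [ax^n] = a*n * x^(n-1)
d/dx [33x^11]
= 33 * 11 * x^(11-1)
= 363x^10
The coefficient is 363

363


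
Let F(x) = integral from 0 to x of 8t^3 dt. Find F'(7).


By the Fundamental Theorem of Calculus (Part 1):
If F(x) = integral from 0 to x of f(t) dt, then F'(x) = f(x)
Here f(t) = 8t^3
So F'(x) = 8x^3
Evaluate at x = 7:
F'(7) = 8 * 7^3
= 8 * 343
= 2744

2744


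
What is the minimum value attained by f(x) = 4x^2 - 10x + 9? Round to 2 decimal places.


For a quadratic f(x) = ax^2 + bx + c with a > 0, the minimum is at the vertex.
Vertex x-coordinate: x = -b/(2a)
x = -(-10) / (2 * 4)
x = 10/8 = 5/4
Substitute back to find the minimum value:
f(5/4) = 4 * (5/4)^2 - 10 * (5/4) + 9
= 25/4 - 25/2 + 9
= 11/4 = 2.75

2.75


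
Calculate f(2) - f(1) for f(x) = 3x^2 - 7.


Net change = f(b) - f(a)
f(x) = 3x^2 - 7
Compute f(2):
f(2) = 3 * 2^2 + 0 * 2 - 7
= 12 + 0 - 7
= 5
Compute f(1):
f(1) = 3 * 1^2 + 0 * 1 - 7
= 3 + 0 - 7
= -4
Net change = 5 - (-4) = 9

9


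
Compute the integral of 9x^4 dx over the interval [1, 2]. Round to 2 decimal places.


Find the antiderivative of 9x^4:
F(x) = 9/5 * x^5
Apply the Fundamental Theorem of Calculus:
F(2) - F(1)
= 9/5 * 2^5 - 9/5 * 1^5
= 9/5 * (32 - 1)
= 9/5 * 31
= 279/5 = 55.80

55.80


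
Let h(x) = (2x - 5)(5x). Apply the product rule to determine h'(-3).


Let u(x) = 2x - 5 and v(x) = 5x
u'(x) = 2
v'(x) = 5
Product rule: h'(x) = u'(x)*v(x) + u(x)*v'(x)
= 2 * (5x) + (2x - 5) * 5
At x = -3:
u(-3) = 2 * (-3) - 5 = -11
v(-3) = 5 * (-3) + 0 = -15
h'(-3) = 2 * (-15) + (-11) * 5
= -30 - 55
= -85

-85


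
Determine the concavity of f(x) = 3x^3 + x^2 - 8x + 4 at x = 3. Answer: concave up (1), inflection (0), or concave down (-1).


Concavity is determined by the sign of f''(x).
f(x) = 3x^3 + x^2 - 8x + 4
f'(x) = 9x^2 + 2x - 8
f''(x) = 18x + 2
f''(3) = 18 * 3 + 2
= 54 + 2
= 56
Since f''(3) > 0, the function is concave up (1)

1


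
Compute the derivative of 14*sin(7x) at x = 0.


Apply the chain rule to differentiate 14*sin(7x):
d/dx [14*sin(7x)]
= 14 * cos(7x) * d/dx(7x)
= 14 * 7 * cos(7x)
= 98 * cos(7x)
Evaluate at x = 0:
= 98 * cos(0)
= 98 * 1
= 98

98


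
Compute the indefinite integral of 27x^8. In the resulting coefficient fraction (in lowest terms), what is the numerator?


Apply the power rule for integration:
integral of ax^n dx = a/(n+1) * x^(n+1) + C
integral of 27x^8 dx
= 27/9 * x^9 + C
= 3 * x^9 + C
The coefficient in lowest terms is 3 = 3/1, so its numerator is 3

3


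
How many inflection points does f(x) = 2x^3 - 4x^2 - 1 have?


Inflection points occur where f''(x) = 0 and concavity changes.
f(x) = 2x^3 - 4x^2 - 1
f'(x) = 6x^2 - 8x
f''(x) = 12x - 8
Set f''(x) = 0:
12x - 8 = 0
x = 8 / 12 = 2/3
Since f''(x) is linear (degree 1), it changes sign at this point.
Therefore there is exactly 1 inflection point.

1


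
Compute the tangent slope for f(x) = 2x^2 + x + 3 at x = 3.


The slope of the tangent line equals f'(x) at the point.
f(x) = 2x^2 + x + 3
f'(x) = 4x + 1
At x = 3:
f'(3) = 4 * 3 + 1
= 12 + 1
= 13

13


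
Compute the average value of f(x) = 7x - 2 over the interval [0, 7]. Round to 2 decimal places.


Average value = 1/(b-a) * integral from a to b of f(x) dx
First compute the integral of 7x - 2:
F(x) = (7/2)x^2 - 2x
F(7) = 7/2 * 49 - 2 * 7 = 315/2
F(0) = 7/2 * 0 - 2 * 0 = 0
Integral = 315/2 - 0 = 315/2
Average = (315/2) / (7 - 0) = (315/2) / 7
= 45/2 = 22.50

22.50


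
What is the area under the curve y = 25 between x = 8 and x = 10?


The area under a constant function y = 25 is a rectangle.
Width = 10 - 8 = 2
Height = 25
Area = width * height
= 2 * 25
= 50

50


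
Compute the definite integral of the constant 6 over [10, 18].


The integral of a constant k over [a, b] equals k * (b - a).
integral from 10 to 18 of 6 dx
= 6 * (18 - 10)
= 6 * 8
= 48

48


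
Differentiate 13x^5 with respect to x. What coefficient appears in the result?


We apply the power rule: d/dx [ax^n] = a*n * x^(n-1)
d/dx [13x^5]
= 13 * 5 * x^(5-1)
= 65x^4
The coefficient is 65

65


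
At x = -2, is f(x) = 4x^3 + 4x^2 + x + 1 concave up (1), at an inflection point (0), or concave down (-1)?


Concavity is determined by the sign of f''(x).
f(x) = 4x^3 + 4x^2 + x + 1
f'(x) = 12x^2 + 8x + 1
f''(x) = 24x + 8
f''(-2) = 24 * (-2) + 8
= -48 + 8
= -40
Since f''(-2) < 0, the function is concave down (-1)

-1


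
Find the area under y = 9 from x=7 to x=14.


The area under a constant function y = 9 is a rectangle.
Width = 14 - 7 = 7
Height = 9
Area = width * height
= 7 * 9
= 63

63


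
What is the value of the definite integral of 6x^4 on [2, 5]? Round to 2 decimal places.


Find the antiderivative of 6x^4:
F(x) = 6/5 * x^5
Apply the Fundamental Theorem of Calculus:
F(5) - F(2)
= 6/5 * 5^5 - 6/5 * 2^5
= 6/5 * (3125 - 32)
= 6/5 * 3093
= 18558/5 = 3711.60

3711.60


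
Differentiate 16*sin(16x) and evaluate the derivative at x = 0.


Apply the chain rule to differentiate 16*sin(16x):
d/dx [16*sin(16x)]
= 16 * cos(16x) * d/dx(16x)
= 16 * 16 * cos(16x)
= 256 * cos(16x)
Evaluate at x = 0:
= 256 * cos(0)
= 256 * 1
= 256

256


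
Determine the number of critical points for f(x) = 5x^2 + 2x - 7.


Find where f'(x) = 0:
f'(x) = 10x + 2
Set f'(x) = 0:
10x + 2 = 0
x = -2 / 10 = -1/5
This is a linear equation in x, so there is exactly one solution.
Number of critical points: 1

1


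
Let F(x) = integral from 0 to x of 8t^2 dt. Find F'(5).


By the Fundamental Theorem of Calculus (Part 1):
If F(x) = integral from 0 to x of f(t) dt, then F'(x) = f(x)
Here f(t) = 8t^2
So F'(x) = 8x^2
Evaluate at x = 5:
F'(5) = 8 * 5^2
= 8 * 25
= 200

200


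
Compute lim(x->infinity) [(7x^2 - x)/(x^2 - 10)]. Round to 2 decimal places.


For limits at infinity with equal-degree polynomials,
we compare leading coefficients.
Numerator leading term: 7x^2
Denominator leading term: x^2
Divide both by x^2:
lim = (7 - 1/x) / (1 - 10/x^2)
As x -> infinity, the 1/x and 1/x^2 terms vanish:
= 7/1 = 7 = 7.00

7.00


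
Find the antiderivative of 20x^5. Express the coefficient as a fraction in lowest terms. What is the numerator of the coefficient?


Apply the power rule for integration:
integral of ax^n dx = a/(n+1) * x^(n+1) + C
integral of 20x^5 dx
= 20/6 * x^6 + C
= 10/3 * x^6 + C
The coefficient in lowest terms is 10/3, and its numerator is 10

10


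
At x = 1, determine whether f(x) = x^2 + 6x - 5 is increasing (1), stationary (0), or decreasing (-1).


Compute f'(x) to determine behavior:
f'(x) = 2x + 6
f'(1) = 2 * 1 + 6
= 2 + 6
= 8
Since f'(1) > 0, the function is increasing (1)

1


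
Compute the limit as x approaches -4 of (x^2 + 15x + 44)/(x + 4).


Direct substitution gives 0/0, so we factor the numerator.
Factor: (x^2 + 15x + 44) = (x + 4)(x + 11)
Cancel the common factor (x + 4):
(x^2 + 15x + 44)/(x + 4) = (x + 11)
Now substitute x = -4:
= (-4) - (-11) = 7

7


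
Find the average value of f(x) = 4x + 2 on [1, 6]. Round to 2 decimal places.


Average value = 1/(b-a) * integral from a to b of f(x) dx
First compute the integral of 4x + 2:
F(x) = 2x^2 + 2x
F(6) = 2 * 36 + 2 * 6 = 84
F(1) = 2 * 1 + 2 * 1 = 4
Integral = 84 - 4 = 80
Average = 80 / (6 - 1) = 80 / 5
= 16 = 16.00

16.00


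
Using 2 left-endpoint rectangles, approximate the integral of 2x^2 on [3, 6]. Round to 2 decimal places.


Left Riemann sum uses left endpoints of each subinterval.
Interval: [3, 6], n = 2
dx = (6 - 3) / 2 = 3/2
Left endpoints: [3, 9/2]
f values: [18, 81/2]
Sum = dx * (sum of f values)
= 3/2 * 117/2
= 351/4 = 87.75

87.75


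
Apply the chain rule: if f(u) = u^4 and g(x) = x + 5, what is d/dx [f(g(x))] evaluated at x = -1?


Using the chain rule: (f(g(x)))' = f'(g(x)) * g'(x)
First, find g(-1):
g(-1) = 1 * (-1) + 5 = 4
Next, f'(u) = 4u^3
And g'(x) = 1
So f'(g(-1)) * g'(-1)
= 4 * 4^3 * 1
= 4 * 64 * 1
= 256

256


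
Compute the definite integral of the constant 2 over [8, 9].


The integral of a constant k over [a, b] equals k * (b - a).
integral from 8 to 9 of 2 dx
= 2 * (9 - 8)
= 2 * 1
= 2

2


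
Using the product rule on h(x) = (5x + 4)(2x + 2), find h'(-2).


Let u(x) = 5x + 4 and v(x) = 2x + 2
u'(x) = 5
v'(x) = 2
Product rule: h'(x) = u'(x)*v(x) + u(x)*v'(x)
= 5 * (2x + 2) + (5x + 4) * 2
At x = -2:
u(-2) = 5 * (-2) + 4 = -6
v(-2) = 2 * (-2) + 2 = -2
h'(-2) = 5 * (-2) + (-6) * 2
= -10 - 12
= -22

-22


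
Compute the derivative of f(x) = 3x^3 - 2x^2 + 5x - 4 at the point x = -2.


Differentiate f(x) = 3x^3 - 2x^2 + 5x - 4 term by term:
f'(x) = 9x^2 - 4x + 5
Substitute x = -2:
f'(-2) = 9 * (-2)^2 - 4 * (-2) + 5
= 36 + 8 + 5
= 49

49


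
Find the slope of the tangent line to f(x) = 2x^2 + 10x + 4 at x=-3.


The slope of the tangent line equals f'(x) at the point.
f(x) = 2x^2 + 10x + 4
f'(x) = 4x + 10
At x = -3:
f'(-3) = 4 * (-3) + 10
= -12 + 10
= -2

-2


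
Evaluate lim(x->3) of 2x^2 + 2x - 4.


Since polynomials are continuous, we use direct substitution.
lim(x->3) of 2x^2 + 2x - 4
= 2 * 3^2 + 2 * 3 - 4
= 18 + 6 - 4
= 20

20


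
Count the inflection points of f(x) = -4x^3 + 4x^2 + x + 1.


Inflection points occur where f''(x) = 0 and concavity changes.
f(x) = -4x^3 + 4x^2 + x + 1
f'(x) = -12x^2 + 8x + 1
f''(x) = -24x + 8
Set f''(x) = 0:
-24x + 8 = 0
x = -8 / (-24) = 1/3
Since f''(x) is linear (degree 1), it changes sign at this point.
Therefore there is exactly 1 inflection point.

1


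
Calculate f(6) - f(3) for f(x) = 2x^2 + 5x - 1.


Net change = f(b) - f(a)
f(x) = 2x^2 + 5x - 1
Compute f(6):
f(6) = 2 * 6^2 + 5 * 6 - 1
= 72 + 30 - 1
= 101
Compute f(3):
f(3) = 2 * 3^2 + 5 * 3 - 1
= 18 + 15 - 1
= 32
Net change = 101 - 32 = 69

69


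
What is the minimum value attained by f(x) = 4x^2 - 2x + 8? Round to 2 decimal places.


For a quadratic f(x) = ax^2 + bx + c with a > 0, the minimum is at the vertex.
Vertex x-coordinate: x = -b/(2a)
x = -(-2) / (2 * 4)
x = 2/8 = 1/4
Substitute back to find the minimum value:
f(1/4) = 4 * (1/4)^2 - 2 * (1/4) + 8
= 1/4 - 1/2 + 8
= 31/4 = 7.75

7.75


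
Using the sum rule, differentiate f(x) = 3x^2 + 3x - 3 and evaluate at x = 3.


Differentiate term by term using power and sum rules:
f(x) = 3x^2 + 3x - 3
f'(x) = 6x + 3
Substitute x = 3:
f'(3) = 6 * 3 + 3
= 18 + 3
= 21

21


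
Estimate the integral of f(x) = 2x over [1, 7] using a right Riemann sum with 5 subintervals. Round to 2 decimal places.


Right Riemann sum uses right endpoints of each subinterval.
Interval: [1, 7], n = 5
dx = (7 - 1) / 5 = 6/5
Right endpoints: [11/5, 17/5, 23/5, 29/5, 7]
f values: [22/5, 34/5, 46/5, 58/5, 14]
Sum = dx * (sum of f values)
= 6/5 * 46
= 276/5 = 55.20

55.20


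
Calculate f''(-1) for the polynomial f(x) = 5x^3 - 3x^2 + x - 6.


First derivative:
f'(x) = 15x^2 - 6x + 1
Second derivative:
f''(x) = 30x - 6
Substitute x = -1:
f''(-1) = 30 * (-1) - 6
= -30 - 6
= -36

-36


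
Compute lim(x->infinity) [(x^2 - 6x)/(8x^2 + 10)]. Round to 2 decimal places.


For limits at infinity with equal-degree polynomials,
we compare leading coefficients.
Numerator leading term: x^2
Denominator leading term: 8x^2
Divide both by x^2:
lim = (1 - 6/x) / (8 + 10/x^2)
As x -> infinity, the 1/x and 1/x^2 terms vanish:
= 1/8 ≈ 0.13

0.13


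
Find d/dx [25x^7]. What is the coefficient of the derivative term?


We apply the power rule: d/dx [ax^n] = a*n * x^(n-1)
d/dx [25x^7]
= 25 * 7 * x^(7-1)
= 175x^6
The coefficient is 175

175


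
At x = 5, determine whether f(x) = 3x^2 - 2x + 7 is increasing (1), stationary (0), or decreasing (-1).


Compute f'(x) to determine behavior:
f'(x) = 6x - 2
f'(5) = 6 * 5 - 2
= 30 - 2
= 28
Since f'(5) > 0, the function is increasing (1)

1


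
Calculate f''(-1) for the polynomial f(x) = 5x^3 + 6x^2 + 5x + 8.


First derivative:
f'(x) = 15x^2 + 12x + 5
Second derivative:
f''(x) = 30x + 12
Substitute x = -1:
f''(-1) = 30 * (-1) + 12
= -30 + 12
= -18

-18


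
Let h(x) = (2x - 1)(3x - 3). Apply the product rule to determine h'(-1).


Let u(x) = 2x - 1 and v(x) = 3x - 3
u'(x) = 2
v'(x) = 3
Product rule: h'(x) = u'(x)*v(x) + u(x)*v'(x)
= 2 * (3x - 3) + (2x - 1) * 3
At x = -1:
u(-1) = 2 * (-1) - 1 = -3
v(-1) = 3 * (-1) - 3 = -6
h'(-1) = 2 * (-6) + (-3) * 3
= -12 - 9
= -21

-21


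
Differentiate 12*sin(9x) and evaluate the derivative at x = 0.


Apply the chain rule to differentiate 12*sin(9x):
d/dx [12*sin(9x)]
= 12 * cos(9x) * d/dx(9x)
= 12 * 9 * cos(9x)
= 108 * cos(9x)
Evaluate at x = 0:
= 108 * cos(0)
= 108 * 1
= 108

108


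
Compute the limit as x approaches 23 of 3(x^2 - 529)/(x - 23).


Direct substitution gives 0/0, so we factor the numerator.
Factor: 3(x^2 - 529) = 3 * (x - 23)(x + 23)
Cancel the common factor (x - 23):
3(x^2 - 529)/(x - 23) = 3 * (x + 23)
Now substitute x = 23:
= 3 * (23 + 23) = 138

138


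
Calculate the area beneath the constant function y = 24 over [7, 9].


The area under a constant function y = 24 is a rectangle.
Width = 9 - 7 = 2
Height = 24
Area = width * height
= 2 * 24
= 48

48


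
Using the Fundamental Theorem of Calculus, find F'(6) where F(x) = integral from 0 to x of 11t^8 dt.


By the Fundamental Theorem of Calculus (Part 1):
If F(x) = integral from 0 to x of f(t) dt, then F'(x) = f(x)
Here f(t) = 11t^8
So F'(x) = 11x^8
Evaluate at x = 6:
F'(6) = 11 * 6^8
= 11 * 1679616
= 18475776

18475776


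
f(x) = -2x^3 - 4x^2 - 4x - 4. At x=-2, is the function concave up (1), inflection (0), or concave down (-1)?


Concavity is determined by the sign of f''(x).
f(x) = -2x^3 - 4x^2 - 4x - 4
f'(x) = -6x^2 - 8x - 4
f''(x) = -12x - 8
f''(-2) = -12 * (-2) - 8
= 24 - 8
= 16
Since f''(-2) > 0, the function is concave up (1)

1


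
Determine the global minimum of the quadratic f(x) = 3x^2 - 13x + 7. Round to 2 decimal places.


For a quadratic f(x) = ax^2 + bx + c with a > 0, the minimum is at the vertex.
Vertex x-coordinate: x = -b/(2a)
x = -(-13) / (2 * 3)
x = 13/6
Substitute back to find the minimum value:
f(13/6) = 3 * (13/6)^2 - 13 * (13/6) + 7
= 169/12 - 169/6 + 7
= -85/12 ≈ -7.08

-7.08


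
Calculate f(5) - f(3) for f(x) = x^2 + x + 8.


Net change = f(b) - f(a)
f(x) = x^2 + x + 8
Compute f(5):
f(5) = 1 * 5^2 + 1 * 5 + 8
= 25 + 5 + 8
= 38
Compute f(3):
f(3) = 1 * 3^2 + 1 * 3 + 8
= 9 + 3 + 8
= 20
Net change = 38 - 20 = 18

18


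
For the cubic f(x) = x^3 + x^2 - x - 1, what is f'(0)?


Differentiate f(x) = x^3 + x^2 - x - 1 term by term:
f'(x) = 3x^2 + 2x - 1
Substitute x = 0:
f'(0) = 3 * 0^2 + 2 * 0 - 1
= 0 + 0 - 1
= -1

-1


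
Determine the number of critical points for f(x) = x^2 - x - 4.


Find where f'(x) = 0:
f'(x) = 2x - 1
Set f'(x) = 0:
2x - 1 = 0
x = 1 / 2 = 1/2
This is a linear equation in x, so there is exactly one solution.
Number of critical points: 1

1


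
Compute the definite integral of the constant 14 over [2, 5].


The integral of a constant k over [a, b] equals k * (b - a).
integral from 2 to 5 of 14 dx
= 14 * (5 - 2)
= 14 * 3
= 42

42


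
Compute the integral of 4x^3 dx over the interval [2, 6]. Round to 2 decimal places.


Find the antiderivative of 4x^3:
F(x) = 4/4 * x^4
Apply the Fundamental Theorem of Calculus:
F(6) - F(2)
= 4/4 * 6^4 - 4/4 * 2^4
= 4/4 * (1296 - 16)
= 4/4 * 1280
= 1280 = 1280.00

1280.00


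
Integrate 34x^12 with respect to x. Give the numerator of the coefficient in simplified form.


Apply the power rule for integration:
integral of ax^n dx = a/(n+1) * x^(n+1) + C
integral of 34x^12 dx
= 34/13 * x^13 + C
The coefficient in lowest terms is 34/13, and its numerator is 34

34


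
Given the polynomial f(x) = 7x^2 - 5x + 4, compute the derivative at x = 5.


Differentiate term by term using power and sum rules:
f(x) = 7x^2 - 5x + 4
f'(x) = 14x - 5
Substitute x = 5:
f'(5) = 14 * 5 - 5
= 70 - 5
= 65

65


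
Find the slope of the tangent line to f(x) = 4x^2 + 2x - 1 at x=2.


The slope of the tangent line equals f'(x) at the point.
f(x) = 4x^2 + 2x - 1
f'(x) = 8x + 2
At x = 2:
f'(2) = 8 * 2 + 2
= 16 + 2
= 18

18


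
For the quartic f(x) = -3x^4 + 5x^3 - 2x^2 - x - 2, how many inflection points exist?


Inflection points occur where f''(x) = 0 and concavity changes.
f(x) = -3x^4 + 5x^3 - 2x^2 - x - 2
f'(x) = -12x^3 + 15x^2 - 4x - 1
f''(x) = -36x^2 + 30x - 4
This is a quadratic in x. Use the discriminant to count real roots.
Discriminant = (30)^2 - 4 * (-36) * (-4)
= 900 - 576
= 324
Since discriminant > 0, f''(x) = 0 has 2 distinct real solutions.
A quadratic with two distinct real roots changes sign at each root, so concavity changes at both.
Number of inflection points: 2

2


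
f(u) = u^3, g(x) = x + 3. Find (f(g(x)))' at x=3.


Using the chain rule: (f(g(x)))' = f'(g(x)) * g'(x)
First, find g(3):
g(3) = 1 * 3 + 3 = 6
Next, f'(u) = 3u^2
And g'(x) = 1
So f'(g(3)) * g'(3)
= 3 * 6^2 * 1
= 3 * 36 * 1
= 108

108


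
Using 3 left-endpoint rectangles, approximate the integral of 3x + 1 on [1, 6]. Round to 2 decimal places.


Left Riemann sum uses left endpoints of each subinterval.
Interval: [1, 6], n = 3
dx = (6 - 1) / 3 = 5/3
Left endpoints: [1, 8/3, 13/3]
f values: [4, 9, 14]
Sum = dx * (sum of f values)
= 5/3 * 27
= 45 = 45.00

45.00


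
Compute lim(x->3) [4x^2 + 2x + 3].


Since polynomials are continuous, we use direct substitution.
lim(x->3) of 4x^2 + 2x + 3
= 4 * 3^2 + 2 * 3 + 3
= 36 + 6 + 3
= 45

45


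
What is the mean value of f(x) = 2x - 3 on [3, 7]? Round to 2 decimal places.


Average value = 1/(b-a) * integral from a to b of f(x) dx
First compute the integral of 2x - 3:
F(x) = x^2 - 3x
F(7) = 1 * 49 - 3 * 7 = 28
F(3) = 1 * 9 - 3 * 3 = 0
Integral = 28 - 0 = 28
Average = 28 / (7 - 3) = 28 / 4
= 7 = 7.00

7.00


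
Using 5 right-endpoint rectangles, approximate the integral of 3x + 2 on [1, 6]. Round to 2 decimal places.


Right Riemann sum uses right endpoints of each subinterval.
Interval: [1, 6], n = 5
dx = (6 - 1) / 5 = 1
Right endpoints: [2, 3, 4, 5, 6]
f values: [8, 11, 14, 17, 20]
Sum = dx * (sum of f values)
= 1 * 70
= 70 = 70.00

70.00


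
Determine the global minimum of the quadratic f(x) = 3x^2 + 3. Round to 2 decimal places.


For a quadratic f(x) = ax^2 + bx + c with a > 0, the minimum is at the vertex.
Vertex x-coordinate: x = -b/(2a)
x = -(0) / (2 * 3)
x = 0/6 = 0
Substitute back to find the minimum value:
f(0) = 3 * 0^2 + 0 * 0 + 3
= 0 + 0 + 3
= 3 = 3.00

3.00


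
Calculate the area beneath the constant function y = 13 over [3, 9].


The area under a constant function y = 13 is a rectangle.
Width = 9 - 3 = 6
Height = 13
Area = width * height
= 6 * 13
= 78

78


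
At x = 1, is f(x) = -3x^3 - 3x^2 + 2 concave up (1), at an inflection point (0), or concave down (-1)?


Concavity is determined by the sign of f''(x).
f(x) = -3x^3 - 3x^2 + 2
f'(x) = -9x^2 - 6x
f''(x) = -18x - 6
f''(1) = -18 * 1 - 6
= -18 - 6
= -24
Since f''(1) < 0, the function is concave down (-1)

-1


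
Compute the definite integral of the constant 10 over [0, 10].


The integral of a constant k over [a, b] equals k * (b - a).
integral from 0 to 10 of 10 dx
= 10 * (10 - 0)
= 10 * 10
= 100

100


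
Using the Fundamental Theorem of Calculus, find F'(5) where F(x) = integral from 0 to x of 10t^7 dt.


By the Fundamental Theorem of Calculus (Part 1):
If F(x) = integral from 0 to x of f(t) dt, then F'(x) = f(x)
Here f(t) = 10t^7
So F'(x) = 10x^7
Evaluate at x = 5:
F'(5) = 10 * 5^7
= 10 * 78125
= 781250

781250


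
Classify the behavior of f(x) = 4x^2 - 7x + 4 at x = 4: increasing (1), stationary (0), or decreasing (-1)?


Compute f'(x) to determine behavior:
f'(x) = 8x - 7
f'(4) = 8 * 4 - 7
= 32 - 7
= 25
Since f'(4) > 0, the function is increasing (1)

1


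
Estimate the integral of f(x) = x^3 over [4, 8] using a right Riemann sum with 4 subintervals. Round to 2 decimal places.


Right Riemann sum uses right endpoints of each subinterval.
Interval: [4, 8], n = 4
dx = (8 - 4) / 4 = 1
Right endpoints: [5, 6, 7, 8]
f values: [125, 216, 343, 512]
Sum = dx * (sum of f values)
= 1 * 1196
= 1196 = 1196.00

1196.00


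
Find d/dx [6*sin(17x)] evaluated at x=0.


Apply the chain rule to differentiate 6*sin(17x):
d/dx [6*sin(17x)]
= 6 * cos(17x) * d/dx(17x)
= 6 * 17 * cos(17x)
= 102 * cos(17x)
Evaluate at x = 0:
= 102 * cos(0)
= 102 * 1
= 102

102


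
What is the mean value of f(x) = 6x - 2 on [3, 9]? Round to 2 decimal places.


Average value = 1/(b-a) * integral from a to b of f(x) dx
First compute the integral of 6x - 2:
F(x) = 3x^2 - 2x
F(9) = 3 * 81 - 2 * 9 = 225
F(3) = 3 * 9 - 2 * 3 = 21
Integral = 225 - 21 = 204
Average = 204 / (9 - 3) = 204 / 6
= 34 = 34.00

34.00


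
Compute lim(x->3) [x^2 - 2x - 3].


Since polynomials are continuous, we use direct substitution.
lim(x->3) of x^2 - 2x - 3
= 1 * 3^2 - 2 * 3 - 3
= 9 - 6 - 3
= 0

0


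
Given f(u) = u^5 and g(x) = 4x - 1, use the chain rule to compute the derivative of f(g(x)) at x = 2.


Using the chain rule: (f(g(x)))' = f'(g(x)) * g'(x)
First, find g(2):
g(2) = 4 * 2 - 1 = 7
Next, f'(u) = 5u^4
And g'(x) = 4
So f'(g(2)) * g'(2)
= 5 * 7^4 * 4
= 5 * 2401 * 4
= 48020

48020


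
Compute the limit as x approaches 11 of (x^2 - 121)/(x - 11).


Direct substitution gives 0/0, so we factor the numerator.
Factor: (x^2 - 121) = (x - 11)(x + 11)
Cancel the common factor (x - 11):
(x^2 - 121)/(x - 11) = (x + 11)
Now substitute x = 11:
= (11 + 11) = 22

22


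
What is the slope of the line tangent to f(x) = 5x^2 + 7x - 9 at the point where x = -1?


The slope of the tangent line equals f'(x) at the point.
f(x) = 5x^2 + 7x - 9
f'(x) = 10x + 7
At x = -1:
f'(-1) = 10 * (-1) + 7
= -10 + 7
= -3

-3


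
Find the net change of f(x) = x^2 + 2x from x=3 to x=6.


Net change = f(b) - f(a)
f(x) = x^2 + 2x
Compute f(6):
f(6) = 1 * 6^2 + 2 * 6 + 0
= 36 + 12 + 0
= 48
Compute f(3):
f(3) = 1 * 3^2 + 2 * 3 + 0
= 9 + 6 + 0
= 15
Net change = 48 - 15 = 33

33


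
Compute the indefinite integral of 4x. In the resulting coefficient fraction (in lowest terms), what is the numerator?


Apply the power rule for integration:
integral of ax^n dx = a/(n+1) * x^(n+1) + C
integral of 4x dx
= 4/2 * x^2 + C
= 2 * x^2 + C
The coefficient in lowest terms is 2 = 2/1, so its numerator is 2

2


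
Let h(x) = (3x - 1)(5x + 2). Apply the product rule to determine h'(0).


Let u(x) = 3x - 1 and v(x) = 5x + 2
u'(x) = 3
v'(x) = 5
Product rule: h'(x) = u'(x)*v(x) + u(x)*v'(x)
= 3 * (5x + 2) + (3x - 1) * 5
At x = 0:
u(0) = 3 * 0 - 1 = -1
v(0) = 5 * 0 + 2 = 2
h'(0) = 3 * 2 + (-1) * 5
= 6 - 5
= 1

1


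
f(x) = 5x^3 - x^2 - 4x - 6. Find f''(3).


First derivative:
f'(x) = 15x^2 - 2x - 4
Second derivative:
f''(x) = 30x - 2
Substitute x = 3:
f''(3) = 30 * 3 - 2
= 90 - 2
= 88

88


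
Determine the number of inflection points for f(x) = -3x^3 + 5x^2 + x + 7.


Inflection points occur where f''(x) = 0 and concavity changes.
f(x) = -3x^3 + 5x^2 + x + 7
f'(x) = -9x^2 + 10x + 1
f''(x) = -18x + 10
Set f''(x) = 0:
-18x + 10 = 0
x = -10 / (-18) = 5/9
Since f''(x) is linear (degree 1), it changes sign at this point.
Therefore there is exactly 1 inflection point.

1


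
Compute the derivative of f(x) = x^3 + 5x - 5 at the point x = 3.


Differentiate f(x) = x^3 + 5x - 5 term by term:
f'(x) = 3x^2 + 5
Substitute x = 3:
f'(3) = 3 * 3^2 + 0 * 3 + 5
= 27 + 0 + 5
= 32

32


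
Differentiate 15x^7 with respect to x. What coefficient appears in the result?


We apply the power rule: d/dx [ax^n] = a*n * x^(n-1)
d/dx [15x^7]
= 15 * 7 * x^(7-1)
= 105x^6
The coefficient is 105

105


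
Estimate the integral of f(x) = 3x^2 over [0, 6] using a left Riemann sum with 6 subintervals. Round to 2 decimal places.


Left Riemann sum uses left endpoints of each subinterval.
Interval: [0, 6], n = 6
dx = (6 - 0) / 6 = 1
Left endpoints: [0, 1, 2, 3, 4, 5]
f values: [0, 3, 12, 27, 48, 75]
Sum = dx * (sum of f values)
= 1 * 165
= 165 = 165.00

165.00


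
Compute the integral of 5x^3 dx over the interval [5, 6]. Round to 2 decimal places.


Find the antiderivative of 5x^3:
F(x) = 5/4 * x^4
Apply the Fundamental Theorem of Calculus:
F(6) - F(5)
= 5/4 * 6^4 - 5/4 * 5^4
= 5/4 * (1296 - 625)
= 5/4 * 671
= 3355/4 = 838.75

838.75


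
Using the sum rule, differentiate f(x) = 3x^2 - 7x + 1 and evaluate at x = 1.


Differentiate term by term using power and sum rules:
f(x) = 3x^2 - 7x + 1
f'(x) = 6x - 7
Substitute x = 1:
f'(1) = 6 * 1 - 7
= 6 - 7
= -1

-1


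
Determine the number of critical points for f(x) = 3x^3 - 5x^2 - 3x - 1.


Find where f'(x) = 0:
f(x) = 3x^3 - 5x^2 - 3x - 1
f'(x) = 9x^2 - 10x - 3
This is a quadratic in x. Use the discriminant to count real roots.
Discriminant = (-10)^2 - 4 * 9 * (-3)
= 100 - (-108)
= 208
Since discriminant > 0, f'(x) = 0 has 2 real solutions.
Number of critical points: 2

2


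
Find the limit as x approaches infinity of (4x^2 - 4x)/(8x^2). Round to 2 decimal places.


For limits at infinity with equal-degree polynomials,
we compare leading coefficients.
Numerator leading term: 4x^2
Denominator leading term: 8x^2
Divide both by x^2:
lim = (4 - 4/x) / (8)
As x -> infinity, the 1/x and 1/x^2 terms vanish:
= 4/8 = 1/2 = 0.50

0.50


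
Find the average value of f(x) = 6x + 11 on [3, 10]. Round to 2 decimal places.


Average value = 1/(b-a) * integral from a to b of f(x) dx
First compute the integral of 6x + 11:
F(x) = 3x^2 + 11x
F(10) = 3 * 100 + 11 * 10 = 410
F(3) = 3 * 9 + 11 * 3 = 60
Integral = 410 - 60 = 350
Average = 350 / (10 - 3) = 350 / 7
= 50 = 50.00

50.00


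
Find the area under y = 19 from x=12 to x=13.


The area under a constant function y = 19 is a rectangle.
Width = 13 - 12 = 1
Height = 19
Area = width * height
= 1 * 19
= 19

19


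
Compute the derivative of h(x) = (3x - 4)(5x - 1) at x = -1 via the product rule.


Let u(x) = 3x - 4 and v(x) = 5x - 1
u'(x) = 3
v'(x) = 5
Product rule: h'(x) = u'(x)*v(x) + u(x)*v'(x)
= 3 * (5x - 1) + (3x - 4) * 5
At x = -1:
u(-1) = 3 * (-1) - 4 = -7
v(-1) = 5 * (-1) - 1 = -6
h'(-1) = 3 * (-6) + (-7) * 5
= -18 - 35
= -53

-53


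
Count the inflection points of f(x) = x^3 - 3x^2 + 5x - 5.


Inflection points occur where f''(x) = 0 and concavity changes.
f(x) = x^3 - 3x^2 + 5x - 5
f'(x) = 3x^2 - 6x + 5
f''(x) = 6x - 6
Set f''(x) = 0:
6x - 6 = 0
x = 6 / 6 = 1
Since f''(x) is linear (degree 1), it changes sign at this point.
Therefore there is exactly 1 inflection point.

1


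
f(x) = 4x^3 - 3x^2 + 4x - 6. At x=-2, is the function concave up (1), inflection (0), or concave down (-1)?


Concavity is determined by the sign of f''(x).
f(x) = 4x^3 - 3x^2 + 4x - 6
f'(x) = 12x^2 - 6x + 4
f''(x) = 24x - 6
f''(-2) = 24 * (-2) - 6
= -48 - 6
= -54
Since f''(-2) < 0, the function is concave down (-1)

-1


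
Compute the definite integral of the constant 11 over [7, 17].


The integral of a constant k over [a, b] equals k * (b - a).
integral from 7 to 17 of 11 dx
= 11 * (17 - 7)
= 11 * 10
= 110

110


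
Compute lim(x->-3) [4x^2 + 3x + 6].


Since polynomials are continuous, we use direct substitution.
lim(x->-3) of 4x^2 + 3x + 6
= 4 * (-3)^2 + 3 * (-3) + 6
= 36 - 9 + 6
= 33

33


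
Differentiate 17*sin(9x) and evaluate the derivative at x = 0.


Apply the chain rule to differentiate 17*sin(9x):
d/dx [17*sin(9x)]
= 17 * cos(9x) * d/dx(9x)
= 17 * 9 * cos(9x)
= 153 * cos(9x)
Evaluate at x = 0:
= 153 * cos(0)
= 153 * 1
= 153

153


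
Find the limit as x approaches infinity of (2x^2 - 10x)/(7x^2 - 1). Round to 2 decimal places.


For limits at infinity with equal-degree polynomials,
we compare leading coefficients.
Numerator leading term: 2x^2
Denominator leading term: 7x^2
Divide both by x^2:
lim = (2 - 10/x) / (7 - 1/x^2)
As x -> infinity, the 1/x and 1/x^2 terms vanish:
= 2/7 ≈ 0.29

0.29


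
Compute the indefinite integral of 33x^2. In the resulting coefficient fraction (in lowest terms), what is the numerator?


Apply the power rule for integration:
integral of ax^n dx = a/(n+1) * x^(n+1) + C
integral of 33x^2 dx
= 33/3 * x^3 + C
= 11 * x^3 + C
The coefficient in lowest terms is 11 = 11/1, so its numerator is 11

11


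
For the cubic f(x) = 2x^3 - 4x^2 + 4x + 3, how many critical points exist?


Find where f'(x) = 0:
f(x) = 2x^3 - 4x^2 + 4x + 3
f'(x) = 6x^2 - 8x + 4
This is a quadratic in x. Use the discriminant to count real roots.
Discriminant = (-8)^2 - 4 * 6 * 4
= 64 - 96
= -32
Since discriminant < 0, f'(x) = 0 has no real solutions.
Number of critical points: 0

0


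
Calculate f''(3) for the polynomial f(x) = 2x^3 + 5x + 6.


First derivative:
f'(x) = 6x^2 + 5
Second derivative:
f''(x) = 12x
Substitute x = 3:
f''(3) = 12 * 3 + 0
= 36 + 0
= 36

36


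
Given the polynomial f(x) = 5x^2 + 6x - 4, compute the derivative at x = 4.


Differentiate term by term using power and sum rules:
f(x) = 5x^2 + 6x - 4
f'(x) = 10x + 6
Substitute x = 4:
f'(4) = 10 * 4 + 6
= 40 + 6
= 46

46


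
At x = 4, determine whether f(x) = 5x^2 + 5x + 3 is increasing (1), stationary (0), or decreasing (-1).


Compute f'(x) to determine behavior:
f'(x) = 10x + 5
f'(4) = 10 * 4 + 5
= 40 + 5
= 45
Since f'(4) > 0, the function is increasing (1)

1


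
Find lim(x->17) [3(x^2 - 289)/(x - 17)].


Direct substitution gives 0/0, so we factor the numerator.
Factor: 3(x^2 - 289) = 3 * (x - 17)(x + 17)
Cancel the common factor (x - 17):
3(x^2 - 289)/(x - 17) = 3 * (x + 17)
Now substitute x = 17:
= 3 * (17 + 17) = 102

102


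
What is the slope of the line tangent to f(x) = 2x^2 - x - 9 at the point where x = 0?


The slope of the tangent line equals f'(x) at the point.
f(x) = 2x^2 - x - 9
f'(x) = 4x - 1
At x = 0:
f'(0) = 4 * 0 - 1
= 0 - 1
= -1

-1


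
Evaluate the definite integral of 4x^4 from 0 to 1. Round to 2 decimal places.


Find the antiderivative of 4x^4:
F(x) = 4/5 * x^5
Apply the Fundamental Theorem of Calculus:
F(1) - F(0)
= 4/5 * 1^5 - 4/5 * 0^5
= 4/5 * (1 - 0)
= 4/5 * 1
= 4/5 = 0.80

0.80


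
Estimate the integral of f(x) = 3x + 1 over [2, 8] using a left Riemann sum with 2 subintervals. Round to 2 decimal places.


Left Riemann sum uses left endpoints of each subinterval.
Interval: [2, 8], n = 2
dx = (8 - 2) / 2 = 3
Left endpoints: [2, 5]
f values: [7, 16]
Sum = dx * (sum of f values)
= 3 * 23
= 69 = 69.00

69.00
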